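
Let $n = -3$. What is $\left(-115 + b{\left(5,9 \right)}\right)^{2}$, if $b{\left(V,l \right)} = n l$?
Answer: $20164$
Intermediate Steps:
$b{\left(V,l \right)} = - 3 l$
$\left(-115 + b{\left(5,9 \right)}\right)^{2} = \left(-115 - 27\right)^{2} = \left(-142\right)^{2} = 20164$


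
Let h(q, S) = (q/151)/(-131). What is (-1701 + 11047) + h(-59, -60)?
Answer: 184873285/19781 ≈ 9346.0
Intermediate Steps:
h(q, S) = -q/19781 (h(q, S) = (q*(1/151))*(-1/131) = (q/151)*(-1/131) = -q/19781)
(-1701 + 11047) + h(-59, -60) = (-1701 + 11047) - 1/19781*(-59) = 9346 + 59/19781 = 184873285/19781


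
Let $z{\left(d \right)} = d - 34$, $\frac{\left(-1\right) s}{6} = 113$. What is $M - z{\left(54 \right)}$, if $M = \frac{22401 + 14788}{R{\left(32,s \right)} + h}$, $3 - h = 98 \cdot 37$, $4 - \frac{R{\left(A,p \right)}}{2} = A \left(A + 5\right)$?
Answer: $- \frac{156849}{5983} \approx -26.216$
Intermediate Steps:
$s = -678$ ($s = \left(-6\right) 113 = -678$)
$R{\left(A,p \right)} = 8 - 2 A \left(5 + A\right)$ ($R{\left(A,p \right)} = 8 - 2 A \left(A + 5\right) = 8 - 2 A \left(5 + A\right)$)
$h = -3623$ ($h = 3 - 98 \cdot 37 = 3 - 3626 = -3623$)
$z{\left(d \right)} = -34 + d$
$M = - \frac{37189}{5983}$ ($M = \frac{22401 + 14788}{\left(8 - 320 - 2 \cdot 32^{2}\right) - 3623} = \frac{37189}{\left(8 - 320 - 2048\right) - 3623} = \frac{37189}{-2360 - 3623} = \frac{37189}{-5983} = 37189 \left(- \frac{1}{5983}\right) = - \frac{37189}{5983} \approx -6.2158$)
$M - z{\left(54 \right)} = - \frac{37189}{5983} - \left(-34 + 54\right) = - \frac{37189}{5983} - 20 = - \frac{156849}{5983}$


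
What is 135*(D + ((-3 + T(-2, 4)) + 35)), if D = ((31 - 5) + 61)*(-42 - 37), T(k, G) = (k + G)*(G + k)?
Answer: -922995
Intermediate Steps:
T(k, G) = (G + k)² (T(k, G) = (G + k)*(G + k) = (G + k)²)
D = -6873 (D = (26 + 61)*(-79) = 87*(-79) = -6873)
135*(D + ((-3 + T(-2, 4)) + 35)) = 135*(-6873 + ((-3 + (4 - 2)²) + 35)) = 135*(-6873 + ((-3 + 2²) + 35)) = 135*(-6873 + ((-3 + 4) + 35)) = 135*(-6873 + (1 + 35)) = 135*(-6873 + 36) = 135*(-6837) = -922995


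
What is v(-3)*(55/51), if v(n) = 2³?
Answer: 440/51 ≈ 8.6275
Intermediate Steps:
v(n) = 8
v(-3)*(55/51) = 8*(55/51) = 440/51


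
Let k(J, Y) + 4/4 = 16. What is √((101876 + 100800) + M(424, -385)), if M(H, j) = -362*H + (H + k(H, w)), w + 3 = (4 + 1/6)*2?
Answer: √49627 ≈ 222.77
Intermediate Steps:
w = 16/3 (w = -3 + (4 + 1/6)*2 = -3 + (4 + ⅙)*2 = -3 + (25/6)*2 = -3 + 25/3 = 16/3 ≈ 5.3333)
k(J, Y) = 15 (k(J, Y) = -1 + 16 = 15)
M(H, j) = 15 - 361*H (M(H, j) = -362*H + (H + 15) = -362*H + (15 + H) = 15 - 361*H)
√((101876 + 100800) + M(424, -385)) = √((101876 + 100800) + (15 - 361*424)) = √(202676 + (15 - 153064)) = √(202676 - 153049) = √49627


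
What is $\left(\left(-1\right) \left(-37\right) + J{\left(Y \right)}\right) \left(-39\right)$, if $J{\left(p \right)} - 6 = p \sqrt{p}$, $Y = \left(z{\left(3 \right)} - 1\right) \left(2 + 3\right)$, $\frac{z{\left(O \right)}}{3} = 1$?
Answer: $-1677 - 390 \sqrt{10} \approx -2910.3$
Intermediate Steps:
$z{\left(O \right)} = 3$ ($z{\left(O \right)} = 3 \cdot 1 = 3$)
$Y = 10$ ($Y = \left(3 - 1\right) \left(2 + 3\right) = 2 \cdot 5 = 10$)
$J{\left(p \right)} = 6 + p^{\frac{3}{2}}$ ($J{\left(p \right)} = 6 + p \sqrt{p} = 6 + p^{\frac{3}{2}}$)
$\left(\left(-1\right) \left(-37\right) + J{\left(Y \right)}\right) \left(-39\right) = \left(\left(-1\right) \left(-37\right) + \left(6 + 10^{\frac{3}{2}}\right)\right) \left(-39\right) = \left(37 + \left(6 + 10 \sqrt{10}\right)\right) \left(-39\right) = \left(43 + 10 \sqrt{10}\right) \left(-39\right) = -1677 - 390 \sqrt{10}$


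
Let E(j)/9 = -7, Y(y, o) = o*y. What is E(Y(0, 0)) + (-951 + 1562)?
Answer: 548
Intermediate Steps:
E(j) = -63 (E(j) = 9*(-7) = -63)
E(Y(0, 0)) + (-951 + 1562) = -63 + (-951 + 1562) = -63 + 611 = 548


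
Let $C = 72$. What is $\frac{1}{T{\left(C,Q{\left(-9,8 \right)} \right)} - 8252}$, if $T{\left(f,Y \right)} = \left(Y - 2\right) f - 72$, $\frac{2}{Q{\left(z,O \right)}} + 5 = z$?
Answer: $- \frac{7}{59348} \approx -0.00011795$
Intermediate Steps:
$Q{\left(z,O \right)} = \frac{2}{-5 + z}$
$T{\left(f,Y \right)} = -72 + f \left(-2 + Y\right)$ ($T{\left(f,Y \right)} = \left(-2 + Y\right) f - 72 = f \left(-2 + Y\right) - 72 = -72 + f \left(-2 + Y\right)$)
$\frac{1}{T{\left(C,Q{\left(-9,8 \right)} \right)} - 8252} = \frac{1}{\left(-72 - 144 + \frac{2}{-5 - 9} \cdot 72\right) - 8252} = \frac{1}{\left(-72 - 144 + \frac{2}{-14} \cdot 72\right) - 8252} = \frac{1}{\left(-72 - 144 + 2 \left(- \frac{1}{14}\right) 72\right) - 8252} = \frac{1}{\left(-72 - 144 - \frac{72}{7}\right) - 8252} = \frac{1}{- \frac{1584}{7} - 8252} = \frac{1}{- \frac{59348}{7}} = - \frac{7}{59348}$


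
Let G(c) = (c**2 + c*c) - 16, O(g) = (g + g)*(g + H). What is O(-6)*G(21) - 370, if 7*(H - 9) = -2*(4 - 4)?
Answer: -31546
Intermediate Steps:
H = 9 (H = 9 + (-2*(4 - 4))/7 = 9 + (-2*0)/7 = 9 + (1/7)*0 = 9 + 0 = 9)
O(g) = 2*g*(9 + g) (O(g) = (g + g)*(g + 9) = (2*g)*(9 + g) = 2*g*(9 + g))
G(c) = -16 + 2*c**2 (G(c) = (c**2 + c**2) - 16 = 2*c**2 - 16 = -16 + 2*c**2)
O(-6)*G(21) - 370 = (2*(-6)*(9 - 6))*(-16 + 2*21**2) - 370 = (2*(-6)*3)*(-16 + 2*441) - 370 = -36*(-16 + 882) - 370 = -36*866 - 370 = -31176 - 370 = -31546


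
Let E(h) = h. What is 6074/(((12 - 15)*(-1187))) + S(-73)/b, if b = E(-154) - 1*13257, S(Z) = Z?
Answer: 81718367/47756571 ≈ 1.7111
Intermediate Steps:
b = -13411 (b = -154 - 1*13257 = -154 - 13257 = -13411)
6074/(((12 - 15)*(-1187))) + S(-73)/b = 6074/(((12 - 15)*(-1187))) - 73/(-13411) = 6074/((-3*(-1187))) - 73*(-1/13411) = 6074/3561 + 73/13411 = 81718367/47756571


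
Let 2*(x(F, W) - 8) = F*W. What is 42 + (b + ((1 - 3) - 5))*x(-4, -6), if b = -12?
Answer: -338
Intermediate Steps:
x(F, W) = 8 + F*W/2 (x(F, W) = 8 + (F*W)/2 = 8 + F*W/2)
42 + (b + ((1 - 3) - 5))*x(-4, -6) = 42 + (-12 + ((1 - 3) - 5))*(8 + (½)*(-4)*(-6)) = 42 + (-12 + (-2 - 5))*(8 + 12) = 42 + (-12 - 7)*20 = 42 - 19*20 = 42 - 380 = -338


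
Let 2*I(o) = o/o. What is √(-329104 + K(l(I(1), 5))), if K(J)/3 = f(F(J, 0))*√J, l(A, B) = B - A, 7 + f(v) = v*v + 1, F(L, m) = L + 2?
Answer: √(-5265664 + 2610*√2)/4 ≈ 573.47*I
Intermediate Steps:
F(L, m) = 2 + L
f(v) = -6 + v² (f(v) = -7 + (v*v + 1) = -7 + (v² + 1) = -7 + (1 + v²) = -6 + v²)
I(o) = ½ (I(o) = (o/o)/2 = (½)*1 = ½)
K(J) = 3*√J*(-6 + (2 + J)²) (K(J) = 3*((-6 + (2 + J)²)*√J) = 3*(√J*(-6 + (2 + J)²)) = 3*√J*(-6 + (2 + J)²))
√(-329104 + K(l(I(1), 5))) = √(-329104 + 3*√(5 - 1*½)*(-6 + (2 + (5 - 1*½))²)) = √(-329104 + 3*√(5 - ½)*(-6 + (2 + (5 - ½))²)) = √(-329104 + 3*√(9/2)*(-6 + (2 + 9/2)²)) = √(-329104 + 3*(3*√2/2)*(-6 + (13/2)²)) = √(-329104 + 3*(3*√2/2)*(-6 + 169/4)) = √(-329104 + 3*(3*√2/2)*(145/4)) = √(-329104 + 1305*√2/8)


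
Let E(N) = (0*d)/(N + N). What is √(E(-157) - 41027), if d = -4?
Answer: I*√41027 ≈ 202.55*I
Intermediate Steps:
E(N) = 0 (E(N) = (0*(-4))/(N + N) = 0/((2*N)) = 0*(1/(2*N)) = 0)
√(E(-157) - 41027) = √(0 - 41027) = √(-41027) = I*√41027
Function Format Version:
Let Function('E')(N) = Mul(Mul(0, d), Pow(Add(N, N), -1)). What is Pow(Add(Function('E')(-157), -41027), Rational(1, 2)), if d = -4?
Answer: Mul(I, Pow(41027, Rational(1, 2))) ≈ Mul(202.55, I)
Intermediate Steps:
Function('E')(N) = 0 (Function('E')(N) = Mul(Mul(0, -4), Pow(Add(N, N), -1)) = Mul(0, Pow(Mul(2, N), -1)) = Mul(0, Mul(Rational(1, 2), Pow(N, -1))) = 0)
Pow(Add(Function('E')(-157), -41027), Rational(1, 2)) = Pow(Add(0, -41027), Rational(1, 2)) = Pow(-41027, Rational(1, 2)) = Mul(I, Pow(41027, Rational(1, 2)))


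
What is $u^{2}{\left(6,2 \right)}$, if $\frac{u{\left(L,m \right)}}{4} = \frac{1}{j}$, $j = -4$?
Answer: $1$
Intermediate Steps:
$u{\left(L,m \right)} = -1$ ($u{\left(L,m \right)} = \frac{4}{-4} = 4 \left(- \frac{1}{4}\right) = -1$)
$u^{2}{\left(6,2 \right)} = \left(-1\right)^{2} = 1$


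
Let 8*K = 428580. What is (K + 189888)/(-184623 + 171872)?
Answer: -486921/25502 ≈ -19.093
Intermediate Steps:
K = 107145/2 (K = (⅛)*428580 = 107145/2 ≈ 53573.)
(K + 189888)/(-184623 + 171872) = (107145/2 + 189888)/(-184623 + 171872) = (486921/2)/(-12751) = (486921/2)*(-1/12751) = -486921/25502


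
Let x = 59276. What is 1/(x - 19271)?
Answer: 1/40005 ≈ 2.4997e-5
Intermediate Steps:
1/(x - 19271) = 1/(59276 - 19271) = 1/40005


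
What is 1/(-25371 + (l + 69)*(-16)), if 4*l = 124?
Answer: -1/26971 ≈ -3.7077e-5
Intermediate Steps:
l = 31 (l = (1/4)*124 = 31)
1/(-25371 + (l + 69)*(-16)) = 1/(-25371 + (31 + 69)*(-16)) = 1/(-25371 + 100*(-16)) = 1/(-25371 - 1600) = 1/(-26971) = -1/26971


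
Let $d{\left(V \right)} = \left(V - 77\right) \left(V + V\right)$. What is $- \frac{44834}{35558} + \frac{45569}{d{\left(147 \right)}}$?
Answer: $\frac{451267}{473340} \approx 0.95337$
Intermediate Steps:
$d{\left(V \right)} = 2 V \left(-77 + V\right)$ ($d{\left(V \right)} = \left(-77 + V\right) 2 V = 2 V \left(-77 + V\right)$)
$- \frac{44834}{35558} + \frac{45569}{d{\left(147 \right)}} = - \frac{44834}{35558} + \frac{45569}{2 \cdot 147 \left(-77 + 147\right)} = \left(-44834\right) \frac{1}{35558} + \frac{45569}{2 \cdot 147 \cdot 70} = - \frac{29}{23} + \frac{45569}{20580} = \frac{451267}{473340}$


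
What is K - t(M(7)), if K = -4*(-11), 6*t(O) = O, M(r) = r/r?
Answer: 263/6 ≈ 43.833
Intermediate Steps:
M(r) = 1
t(O) = O/6
K = 44
K - t(M(7)) = 44 - 1/6 = 44 - 1*⅙ = 44 - ⅙ = 263/6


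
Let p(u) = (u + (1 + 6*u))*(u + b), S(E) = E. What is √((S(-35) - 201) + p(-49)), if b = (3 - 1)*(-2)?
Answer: √17890 ≈ 133.75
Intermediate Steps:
b = -4 (b = 2*(-2) = -4)
p(u) = (1 + 7*u)*(-4 + u) (p(u) = (u + (1 + 6*u))*(u - 4) = (1 + 7*u)*(-4 + u))
√((S(-35) - 201) + p(-49)) = √((-35 - 201) + (-4 - 27*(-49) + 7*(-49)²)) = √(-236 + (-4 + 1323 + 7*2401)) = √(-236 + (-4 + 1323 + 16807)) = √(-236 + 18126) = √17890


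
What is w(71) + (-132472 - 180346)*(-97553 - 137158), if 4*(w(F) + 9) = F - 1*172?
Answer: 293687302255/4 ≈ 7.3422e+10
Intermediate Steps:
w(F) = -52 + F/4 (w(F) = -9 + (F - 1*172)/4 = -9 + (F - 172)/4 = -9 + (-172 + F)/4 = -9 + (-43 + F/4) = -52 + F/4)
w(71) + (-132472 - 180346)*(-97553 - 137158) = (-52 + (¼)*71) + (-132472 - 180346)*(-97553 - 137158) = (-52 + 71/4) - 312818*(-234711) = -137/4 + 73421825598 = 293687302255/4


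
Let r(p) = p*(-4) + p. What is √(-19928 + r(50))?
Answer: I*√20078 ≈ 141.7*I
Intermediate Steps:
r(p) = -3*p (r(p) = -4*p + p = -3*p)
√(-19928 + r(50)) = √(-19928 - 3*50) = √(-19928 - 150) = √(-20078) = I*√20078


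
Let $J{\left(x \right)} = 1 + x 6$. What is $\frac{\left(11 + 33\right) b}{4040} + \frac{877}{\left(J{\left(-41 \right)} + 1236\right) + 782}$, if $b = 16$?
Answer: $\frac{598909}{895365} \approx 0.6689$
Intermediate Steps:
$J{\left(x \right)} = 1 + 6 x$
$\frac{\left(11 + 33\right) b}{4040} + \frac{877}{\left(J{\left(-41 \right)} + 1236\right) + 782} = \frac{\left(11 + 33\right) 16}{4040} + \frac{877}{\left(\left(1 + 6 \left(-41\right)\right) + 1236\right) + 782} = 44 \cdot 16 \cdot \frac{1}{4040} + \frac{877}{\left(\left(1 - 246\right) + 1236\right) + 782} = 704 \cdot \frac{1}{4040} + \frac{877}{\left(-245 + 1236\right) + 782} = \frac{88}{505} + \frac{877}{991 + 782} = \frac{88}{505} + \frac{877}{1773} = \frac{598909}{895365}$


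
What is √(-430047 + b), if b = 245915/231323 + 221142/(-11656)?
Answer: I*√195411777429785033956091/674075222 ≈ 655.79*I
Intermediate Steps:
b = -24144422813/1348150444 (b = 245915*(1/231323) + 221142*(-1/11656) = 245915/231323 - 110571/5828 = -24144422813/1348150444 ≈ -17.909)
√(-430047 + b) = √(-430047 - 24144422813/1348150444) = √(-579792198413681/1348150444) = I*√195411777429785033956091/674075222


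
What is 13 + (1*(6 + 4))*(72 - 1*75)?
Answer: -17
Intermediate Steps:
13 + (1*(6 + 4))*(72 - 1*75) = 13 + (1*10)*(72 - 75) = 13 + 10*(-3) = 13 - 30 = -17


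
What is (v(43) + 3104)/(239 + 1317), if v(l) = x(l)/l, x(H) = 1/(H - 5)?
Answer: 5071937/2542504 ≈ 1.9949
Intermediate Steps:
x(H) = 1/(-5 + H)
v(l) = 1/(l*(-5 + l)) (v(l) = 1/((-5 + l)*l) = 1/(l*(-5 + l)))
(v(43) + 3104)/(239 + 1317) = (1/(43*(-5 + 43)) + 3104)/(239 + 1317) = ((1/43)/38 + 3104)/1556 = ((1/43)*(1/38) + 3104)*(1/1556) = (1/1634 + 3104)*(1/1556) = (5071937/1634)*(1/1556) = 5071937/2542504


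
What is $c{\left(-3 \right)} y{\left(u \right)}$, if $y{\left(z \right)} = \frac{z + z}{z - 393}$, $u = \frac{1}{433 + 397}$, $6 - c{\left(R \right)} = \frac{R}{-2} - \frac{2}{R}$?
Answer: $- \frac{23}{978567} \approx -2.3504 \cdot 10^{-5}$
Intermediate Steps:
$c{\left(R \right)} = 6 + \frac{R}{2} + \frac{2}{R}$ ($c{\left(R \right)} = 6 - \left(\frac{R}{-2} - \frac{2}{R}\right) = 6 - \left(R \left(- \frac{1}{2}\right) - \frac{2}{R}\right) = 6 - \left(- \frac{R}{2} - \frac{2}{R}\right) = 6 - \left(- \frac{2}{R} - \frac{R}{2}\right) = 6 + \left(\frac{R}{2} + \frac{2}{R}\right) = 6 + \frac{R}{2} + \frac{2}{R}$)
$u = \frac{1}{830} \approx 0.0012048$
$y{\left(z \right)} = \frac{2 z}{-393 + z}$
$c{\left(-3 \right)} y{\left(u \right)} = \left(6 + \frac{1}{2} \left(-3\right) + \frac{2}{-3}\right) 2 \cdot \frac{1}{830} \frac{1}{-393 + \frac{1}{830}} = \left(6 - \frac{3}{2} + 2 \left(- \frac{1}{3}\right)\right) 2 \cdot \frac{1}{830} \frac{1}{- \frac{326189}{830}} = \left(6 - \frac{3}{2} - \frac{2}{3}\right) 2 \cdot \frac{1}{830} \left(- \frac{830}{326189}\right) = \frac{23}{6} \left(- \frac{2}{326189}\right) = - \frac{23}{978567}$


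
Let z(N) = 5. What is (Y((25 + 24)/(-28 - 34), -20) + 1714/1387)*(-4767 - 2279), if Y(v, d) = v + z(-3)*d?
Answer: 30160737685/42997 ≈ 7.0146e+5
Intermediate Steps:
Y(v, d) = v + 5*d
(Y((25 + 24)/(-28 - 34), -20) + 1714/1387)*(-4767 - 2279) = (((25 + 24)/(-28 - 34) + 5*(-20)) + 1714/1387)*(-4767 - 2279) = ((49/(-62) - 100) + 1714*(1/1387))*(-7046) = ((49*(-1/62) - 100) + 1714/1387)*(-7046) = ((-49/62 - 100) + 1714/1387)*(-7046) = (-6249/62 + 1714/1387)*(-7046) = -8561095/85994*(-7046) = 30160737685/42997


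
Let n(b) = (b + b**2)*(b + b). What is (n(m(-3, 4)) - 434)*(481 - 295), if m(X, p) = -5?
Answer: -117924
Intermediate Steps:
n(b) = 2*b*(b + b**2) (n(b) = (b + b**2)*(2*b) = 2*b*(b + b**2))
(n(m(-3, 4)) - 434)*(481 - 295) = (2*(-5)**2*(1 - 5) - 434)*(481 - 295) = (2*25*(-4) - 434)*186 = (-200 - 434)*186 = -634*186 = -117924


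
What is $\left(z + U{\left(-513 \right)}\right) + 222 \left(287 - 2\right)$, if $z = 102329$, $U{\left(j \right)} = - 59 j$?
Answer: $195866$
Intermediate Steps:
$\left(z + U{\left(-513 \right)}\right) + 222 \left(287 - 2\right) = \left(102329 - -30267\right) + 222 \left(287 - 2\right) = \left(102329 + 30267\right) + 222 \cdot 285 = 132596 + 63270 = 195866$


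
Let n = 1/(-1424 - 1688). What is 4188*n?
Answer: -1047/778 ≈ -1.3458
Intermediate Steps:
n = -1/3112 (n = 1/(-3112) = -1/3112 ≈ -0.00032134)
4188*n = 4188*(-1/3112) = -1047/778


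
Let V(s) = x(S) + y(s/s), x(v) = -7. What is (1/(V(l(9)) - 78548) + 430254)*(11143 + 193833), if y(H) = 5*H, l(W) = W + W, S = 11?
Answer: 3463730741727112/39275 ≈ 8.8192e+10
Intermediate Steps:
l(W) = 2*W
V(s) = -2 (V(s) = -7 + 5*(s/s) = -7 + 5*1 = -7 + 5 = -2)
(1/(V(l(9)) - 78548) + 430254)*(11143 + 193833) = (1/(-2 - 78548) + 430254)*(11143 + 193833) = (1/(-78550) + 430254)*204976 = (-1/78550 + 430254)*204976 = (33796451699/78550)*204976 = 3463730741727112/39275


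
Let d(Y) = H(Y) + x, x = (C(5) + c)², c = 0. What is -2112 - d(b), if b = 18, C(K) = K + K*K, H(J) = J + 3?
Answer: -3033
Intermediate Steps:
H(J) = 3 + J
C(K) = K + K²
x = 900 (x = (5*(1 + 5) + 0)² = (5*6 + 0)² = (30 + 0)² = 30² = 900)
d(Y) = 903 + Y (d(Y) = (3 + Y) + 900 = 903 + Y)
-2112 - d(b) = -2112 - (903 + 18) = -2112 - 1*921 = -2112 - 921 = -3033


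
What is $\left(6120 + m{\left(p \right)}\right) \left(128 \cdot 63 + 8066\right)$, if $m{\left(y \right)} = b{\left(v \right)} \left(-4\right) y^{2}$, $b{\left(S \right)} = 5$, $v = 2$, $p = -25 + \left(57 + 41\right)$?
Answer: $-1620419800$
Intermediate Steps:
$p = 73$ ($p = -25 + 98 = 73$)
$m{\left(y \right)} = - 20 y^{2}$ ($m{\left(y \right)} = 5 \left(-4\right) y^{2} = - 20 y^{2}$)
$\left(6120 + m{\left(p \right)}\right) \left(128 \cdot 63 + 8066\right) = \left(6120 - 20 \cdot 73^{2}\right) \left(128 \cdot 63 + 8066\right) = \left(6120 - 106580\right) \left(8064 + 8066\right) = \left(6120 - 106580\right) 16130 = \left(-100460\right) 16130 = -1620419800$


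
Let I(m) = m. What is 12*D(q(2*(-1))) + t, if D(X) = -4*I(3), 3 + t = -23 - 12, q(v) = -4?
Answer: -182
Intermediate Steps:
t = -38 (t = -3 + (-23 - 12) = -3 - 35 = -38)
D(X) = -12 (D(X) = -4*3 = -12)
12*D(q(2*(-1))) + t = 12*(-12) - 38 = -144 - 38 = -182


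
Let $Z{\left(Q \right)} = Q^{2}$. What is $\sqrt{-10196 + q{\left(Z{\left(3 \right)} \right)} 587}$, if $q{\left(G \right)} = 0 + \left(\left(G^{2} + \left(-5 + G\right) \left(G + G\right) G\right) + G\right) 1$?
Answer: $\sqrt{423010} \approx 650.39$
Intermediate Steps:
$q{\left(G \right)} = G + G^{2} + 2 G^{2} \left(-5 + G\right)$ ($q{\left(G \right)} = 0 + \left(\left(G^{2} + \left(-5 + G\right) 2 G G\right) + G\right) 1 = 0 + \left(\left(G^{2} + 2 G \left(-5 + G\right) G\right) + G\right) 1 = 0 + \left(\left(G^{2} + 2 G^{2} \left(-5 + G\right)\right) + G\right) 1 = 0 + \left(G + G^{2} + 2 G^{2} \left(-5 + G\right)\right) 1 = 0 + \left(G + G^{2} + 2 G^{2} \left(-5 + G\right)\right) = G + G^{2} + 2 G^{2} \left(-5 + G\right)$)
$\sqrt{-10196 + q{\left(Z{\left(3 \right)} \right)} 587} = \sqrt{-10196 + 3^{2} \left(1 - 9 \cdot 3^{2} + 2 \left(3^{2}\right)^{2}\right) 587} = \sqrt{-10196 + 9 \left(1 - 81 + 2 \cdot 9^{2}\right) 587} = \sqrt{-10196 + 9 \left(1 - 81 + 2 \cdot 81\right) 587} = \sqrt{-10196 + 9 \left(1 - 81 + 162\right) 587} = \sqrt{-10196 + 9 \cdot 82 \cdot 587} = \sqrt{-10196 + 738 \cdot 587} = \sqrt{-10196 + 433206} = \sqrt{423010}$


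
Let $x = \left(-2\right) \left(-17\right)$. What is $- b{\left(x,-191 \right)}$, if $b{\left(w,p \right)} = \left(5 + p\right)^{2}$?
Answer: $-34596$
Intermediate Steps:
$x = 34$
$- b{\left(x,-191 \right)} = - \left(5 - 191\right)^{2} = - \left(-186\right)^{2} = \left(-1\right) 34596 = -34596$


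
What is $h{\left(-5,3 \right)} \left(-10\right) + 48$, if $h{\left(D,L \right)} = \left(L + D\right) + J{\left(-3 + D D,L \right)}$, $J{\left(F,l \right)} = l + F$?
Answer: $-182$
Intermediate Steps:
$J{\left(F,l \right)} = F + l$
$h{\left(D,L \right)} = -3 + D + D^{2} + 2 L$ ($h{\left(D,L \right)} = \left(L + D\right) + \left(\left(-3 + D D\right) + L\right) = \left(D + L\right) + \left(\left(-3 + D^{2}\right) + L\right) = \left(D + L\right) + \left(-3 + L + D^{2}\right) = -3 + D + D^{2} + 2 L$)
$h{\left(-5,3 \right)} \left(-10\right) + 48 = \left(-3 - 5 + \left(-5\right)^{2} + 2 \cdot 3\right) \left(-10\right) + 48 = \left(-3 - 5 + 25 + 6\right) \left(-10\right) + 48 = 23 \left(-10\right) + 48 = -230 + 48 = -182$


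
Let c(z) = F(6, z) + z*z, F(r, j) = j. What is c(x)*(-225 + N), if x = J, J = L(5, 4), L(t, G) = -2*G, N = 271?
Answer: 2576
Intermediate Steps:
J = -8 (J = -2*4 = -8)
x = -8
c(z) = z + z**2 (c(z) = z + z*z = z + z**2)
c(x)*(-225 + N) = (-8*(1 - 8))*(-225 + 271) = -8*(-7)*46 = 56*46 = 2576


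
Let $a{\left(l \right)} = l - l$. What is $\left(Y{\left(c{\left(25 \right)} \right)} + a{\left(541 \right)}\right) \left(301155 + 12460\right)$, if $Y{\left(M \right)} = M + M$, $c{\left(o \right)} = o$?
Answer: $15680750$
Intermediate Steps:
$a{\left(l \right)} = 0$
$Y{\left(M \right)} = 2 M$
$\left(Y{\left(c{\left(25 \right)} \right)} + a{\left(541 \right)}\right) \left(301155 + 12460\right) = \left(2 \cdot 25 + 0\right) \left(301155 + 12460\right) = \left(50 + 0\right) 313615 = 50 \cdot 313615 = 15680750$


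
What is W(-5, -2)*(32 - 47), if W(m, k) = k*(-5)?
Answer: -150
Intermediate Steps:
W(m, k) = -5*k
W(-5, -2)*(32 - 47) = (-5*(-2))*(32 - 47) = 10*(-15) = -150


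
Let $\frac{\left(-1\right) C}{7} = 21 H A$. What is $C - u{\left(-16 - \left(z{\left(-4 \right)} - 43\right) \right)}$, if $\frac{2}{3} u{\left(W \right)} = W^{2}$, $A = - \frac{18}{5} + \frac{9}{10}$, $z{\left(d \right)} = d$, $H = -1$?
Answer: $- \frac{9192}{5} \approx -1838.4$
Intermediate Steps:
$A = - \frac{27}{10}$ ($A = \left(-18\right) \frac{1}{5} + 9 \cdot \frac{1}{10} = - \frac{18}{5} + \frac{9}{10} = - \frac{27}{10} \approx -2.7$)
$C = - \frac{3969}{10}$ ($C = - 7 \cdot 21 \left(-1\right) \left(- \frac{27}{10}\right) = - 7 \left(\left(-21\right) \left(- \frac{27}{10}\right)\right) = \left(-7\right) \frac{567}{10} = - \frac{3969}{10} \approx -396.9$)
$u{\left(W \right)} = \frac{3 W^{2}}{2}$
$C - u{\left(-16 - \left(z{\left(-4 \right)} - 43\right) \right)} = - \frac{3969}{10} - \frac{3 \left(-16 - \left(-4 - 43\right)\right)^{2}}{2} = - \frac{3969}{10} - \frac{3 \left(-16 - -47\right)^{2}}{2} = - \frac{3969}{10} - \frac{3 \left(-16 + 47\right)^{2}}{2} = - \frac{3969}{10} - \frac{3 \cdot 31^{2}}{2} = - \frac{3969}{10} - \frac{3}{2} \cdot 961 = - \frac{3969}{10} - \frac{2883}{2} = - \frac{9192}{5}$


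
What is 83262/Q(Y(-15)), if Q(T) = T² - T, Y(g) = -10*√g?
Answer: -13877*√15/(-25*I + 250*√15) ≈ -55.471 - 1.4323*I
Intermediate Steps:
83262/Q(Y(-15)) = 83262/(((-10*I*√15)*(-1 - 10*I*√15))) = 83262/((-10*I*√15*(-1 - 10*I*√15))) = 83262*(I*√15/(150*(-1 - 10*I*√15))) = 13877*I*√15/(25*(-1 - 10*I*√15))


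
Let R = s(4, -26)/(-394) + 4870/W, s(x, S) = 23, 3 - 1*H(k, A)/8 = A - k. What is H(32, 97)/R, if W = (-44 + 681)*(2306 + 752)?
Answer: 190337699552/21441989 ≈ 8876.9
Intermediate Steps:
H(k, A) = 24 - 8*A + 8*k (H(k, A) = 24 - 8*(A - k) = 24 + (-8*A + 8*k) = 24 - 8*A + 8*k)
W = 1947946 (W = 637*3058 = 1947946)
R = -21441989/383745362 (R = 23/(-394) + 4870/1947946 = 23*(-1/394) + 4870*(1/1947946) = -23/394 + 2435/973973 = -21441989/383745362 ≈ -0.055876)
H(32, 97)/R = (24 - 8*97 + 8*32)/(-21441989/383745362) = (24 - 776 + 256)*(-383745362/21441989) = -496*(-383745362/21441989) = 190337699552/21441989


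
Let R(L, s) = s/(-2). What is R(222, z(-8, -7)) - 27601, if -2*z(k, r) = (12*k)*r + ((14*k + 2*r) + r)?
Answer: -109865/4 ≈ -27466.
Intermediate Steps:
z(k, r) = -7*k - 3*r/2 - 6*k*r (z(k, r) = -((12*k)*r + ((14*k + 2*r) + r))/2 = -(12*k*r + ((2*r + 14*k) + r))/2 = -(12*k*r + (3*r + 14*k))/2 = -(3*r + 14*k + 12*k*r)/2 = -7*k - 3*r/2 - 6*k*r)
R(L, s) = -s/2 (R(L, s) = s*(-½) = -s/2)
R(222, z(-8, -7)) - 27601 = -(-7*(-8) - 3/2*(-7) - 6*(-8)*(-7))/2 - 27601 = -(56 + 21/2 - 336)/2 - 27601 = -½*(-539/2) - 27601 = 539/4 - 27601 = -109865/4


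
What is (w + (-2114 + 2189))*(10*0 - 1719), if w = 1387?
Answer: -2513178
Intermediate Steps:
(w + (-2114 + 2189))*(10*0 - 1719) = (1387 + (-2114 + 2189))*(10*0 - 1719) = (1387 + 75)*(0 - 1719) = 1462*(-1719) = -2513178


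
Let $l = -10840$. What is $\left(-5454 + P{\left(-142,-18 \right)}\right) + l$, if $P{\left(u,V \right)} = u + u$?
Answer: $-16578$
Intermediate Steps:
$P{\left(u,V \right)} = 2 u$
$\left(-5454 + P{\left(-142,-18 \right)}\right) + l = \left(-5454 + 2 \left(-142\right)\right) - 10840 = \left(-5454 - 284\right) - 10840 = -5738 - 10840 = -16578$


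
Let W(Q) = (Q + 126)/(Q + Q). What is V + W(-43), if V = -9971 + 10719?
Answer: 64245/86 ≈ 747.04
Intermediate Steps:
V = 748
W(Q) = (126 + Q)/(2*Q) (W(Q) = (126 + Q)/((2*Q)) = (126 + Q)*(1/(2*Q)) = (126 + Q)/(2*Q))
V + W(-43) = 748 + (½)*(126 - 43)/(-43) = 748 + (½)*(-1/43)*83 = 748 - 83/86 = 64245/86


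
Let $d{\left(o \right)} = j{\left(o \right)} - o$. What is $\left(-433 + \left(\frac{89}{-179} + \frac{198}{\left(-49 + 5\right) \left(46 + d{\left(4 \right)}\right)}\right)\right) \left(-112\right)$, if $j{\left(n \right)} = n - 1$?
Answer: $\frac{43463784}{895} \approx 48563.0$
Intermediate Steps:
$j{\left(n \right)} = -1 + n$ ($j{\left(n \right)} = n - 1 = -1 + n$)
$d{\left(o \right)} = -1$ ($d{\left(o \right)} = \left(-1 + o\right) - o = -1$)
$\left(-433 + \left(\frac{89}{-179} + \frac{198}{\left(-49 + 5\right) \left(46 + d{\left(4 \right)}\right)}\right)\right) \left(-112\right) = \left(-433 + \left(\frac{89}{-179} + \frac{198}{\left(-49 + 5\right) \left(46 - 1\right)}\right)\right) \left(-112\right) = \left(-433 + \left(89 \left(- \frac{1}{179}\right) + \frac{198}{\left(-44\right) 45}\right)\right) \left(-112\right) = \left(-433 - \left(\frac{89}{179} - \frac{198}{-1980}\right)\right) \left(-112\right) = \left(-433 + \left(- \frac{89}{179} + 198 \left(- \frac{1}{1980}\right)\right)\right) \left(-112\right) = \left(-433 - \frac{1069}{1790}\right) \left(-112\right) = \left(- \frac{776139}{1790}\right) \left(-112\right) = \frac{43463784}{895}$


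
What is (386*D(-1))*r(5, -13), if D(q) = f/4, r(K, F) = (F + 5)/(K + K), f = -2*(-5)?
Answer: -772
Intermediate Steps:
f = 10 (f = -1*(-10) = 10)
r(K, F) = (5 + F)/(2*K) (r(K, F) = (5 + F)/((2*K)) = (5 + F)*(1/(2*K)) = (5 + F)/(2*K))
D(q) = 5/2 (D(q) = 10/4 = 10*(¼) = 5/2)
(386*D(-1))*r(5, -13) = (386*(5/2))*((½)*(5 - 13)/5) = 965*((½)*(⅕)*(-8)) = 965*(-⅘) = -772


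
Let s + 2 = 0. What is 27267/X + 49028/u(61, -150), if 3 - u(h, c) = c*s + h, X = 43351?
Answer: -1057825621/7759829 ≈ -136.32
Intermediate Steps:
s = -2 (s = -2 + 0 = -2)
u(h, c) = 3 - h + 2*c (u(h, c) = 3 - (c*(-2) + h) = 3 - (-2*c + h) = 3 - (h - 2*c) = 3 + (-h + 2*c) = 3 - h + 2*c)
27267/X + 49028/u(61, -150) = 27267/43351 + 49028/(3 - 1*61 + 2*(-150)) = 27267*(1/43351) + 49028/(3 - 61 - 300) = 27267/43351 + 49028/(-358) = 27267/43351 + 49028*(-1/358) = 27267/43351 - 24514/179 = -1057825621/7759829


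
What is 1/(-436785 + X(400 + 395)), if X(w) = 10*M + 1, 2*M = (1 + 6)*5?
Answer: -1/436609 ≈ -2.2904e-6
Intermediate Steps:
M = 35/2 (M = ((1 + 6)*5)/2 = (7*5)/2 = (½)*35 = 35/2 ≈ 17.500)
X(w) = 176 (X(w) = 10*(35/2) + 1 = 175 + 1 = 176)
1/(-436785 + X(400 + 395)) = 1/(-436785 + 176) = 1/(-436609) = -1/436609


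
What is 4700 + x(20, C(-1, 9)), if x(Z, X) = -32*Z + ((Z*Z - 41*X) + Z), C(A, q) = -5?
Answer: 4685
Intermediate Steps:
x(Z, X) = Z² - 41*X - 31*Z (x(Z, X) = -32*Z + ((Z² - 41*X) + Z) = -32*Z + (Z + Z² - 41*X) = Z² - 41*X - 31*Z)
4700 + x(20, C(-1, 9)) = 4700 + (20² - 41*(-5) - 31*20) = 4700 + (400 + 205 - 620) = 4700 - 15 = 4685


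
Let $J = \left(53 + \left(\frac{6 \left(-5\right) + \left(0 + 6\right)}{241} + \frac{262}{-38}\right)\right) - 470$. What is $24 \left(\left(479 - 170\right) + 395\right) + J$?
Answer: $\frac{75425314}{4579} \approx 16472.0$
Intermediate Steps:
$J = - \frac{1941470}{4579}$ ($J = \left(53 + \left(\left(-30 + 6\right) \frac{1}{241} + 262 \left(- \frac{1}{38}\right)\right)\right) - 470 = \left(53 - \frac{32027}{4579}\right) - 470 = \frac{210660}{4579} - 470 = - \frac{1941470}{4579} \approx -423.99$)
$24 \left(\left(479 - 170\right) + 395\right) + J = 24 \left(\left(479 - 170\right) + 395\right) - \frac{1941470}{4579} = 24 \left(309 + 395\right) - \frac{1941470}{4579} = 24 \cdot 704 - \frac{1941470}{4579} = 16896 - \frac{1941470}{4579} = \frac{75425314}{4579}$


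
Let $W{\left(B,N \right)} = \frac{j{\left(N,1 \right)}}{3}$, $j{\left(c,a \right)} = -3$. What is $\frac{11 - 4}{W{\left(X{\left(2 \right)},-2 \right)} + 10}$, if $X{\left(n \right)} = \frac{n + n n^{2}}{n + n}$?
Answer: $\frac{7}{9} \approx 0.77778$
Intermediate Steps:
$X{\left(n \right)} = \frac{n + n^{3}}{2 n}$
$W{\left(B,N \right)} = -1$ ($W{\left(B,N \right)} = - \frac{3}{3} = \left(-3\right) \frac{1}{3} = -1$)
$\frac{11 - 4}{W{\left(X{\left(2 \right)},-2 \right)} + 10} = \frac{11 - 4}{-1 + 10} = \frac{7}{9}$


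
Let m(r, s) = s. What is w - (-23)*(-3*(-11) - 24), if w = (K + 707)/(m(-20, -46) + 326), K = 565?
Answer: 7404/35 ≈ 211.54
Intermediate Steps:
w = 159/35 (w = (565 + 707)/(-46 + 326) = 1272/280 = 1272*(1/280) = 159/35 ≈ 4.5429)
w - (-23)*(-3*(-11) - 24) = 159/35 - (-23)*(-3*(-11) - 24) = 159/35 - (-23)*(33 - 24) = 159/35 - (-23)*9 = 159/35 - 1*(-207) = 159/35 + 207 = 7404/35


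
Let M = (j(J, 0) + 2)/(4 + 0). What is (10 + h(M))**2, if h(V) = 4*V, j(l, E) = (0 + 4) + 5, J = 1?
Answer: 441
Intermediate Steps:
j(l, E) = 9 (j(l, E) = 4 + 5 = 9)
M = 11/4 (M = (9 + 2)/(4 + 0) = 11/4 ≈ 2.7500)
(10 + h(M))**2 = (10 + 4*(11/4))**2 = (10 + 11)**2 = 21**2 = 441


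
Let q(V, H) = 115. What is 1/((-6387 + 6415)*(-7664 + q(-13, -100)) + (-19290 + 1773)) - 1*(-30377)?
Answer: 6952961152/228889 ≈ 30377.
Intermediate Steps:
1/((-6387 + 6415)*(-7664 + q(-13, -100)) + (-19290 + 1773)) - 1*(-30377) = 1/((-6387 + 6415)*(-7664 + 115) + (-19290 + 1773)) - 1*(-30377) = 1/(28*(-7549) - 17517) + 30377 = 1/(-211372 - 17517) + 30377 = 1/(-228889) + 30377 = -1/228889 + 30377 = 6952961152/228889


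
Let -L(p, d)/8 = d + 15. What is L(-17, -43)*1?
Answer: 224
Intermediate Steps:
L(p, d) = -120 - 8*d (L(p, d) = -8*(d + 15) = -8*(15 + d) = -120 - 8*d)
L(-17, -43)*1 = (-120 - 8*(-43))*1 = (-120 + 344)*1 = 224*1 = 224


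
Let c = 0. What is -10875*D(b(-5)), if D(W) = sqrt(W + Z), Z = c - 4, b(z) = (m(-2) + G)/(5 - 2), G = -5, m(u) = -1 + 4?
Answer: -3625*I*sqrt(42) ≈ -23493.0*I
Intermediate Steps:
m(u) = 3
b(z) = -2/3 (b(z) = (3 - 5)/(5 - 2) = -2/3)
Z = -4 (Z = 0 - 4 = -4)
D(W) = sqrt(-4 + W) (D(W) = sqrt(W - 4) = sqrt(-4 + W))
-10875*D(b(-5)) = -10875*sqrt(-4 - 2/3) = -3625*I*sqrt(42)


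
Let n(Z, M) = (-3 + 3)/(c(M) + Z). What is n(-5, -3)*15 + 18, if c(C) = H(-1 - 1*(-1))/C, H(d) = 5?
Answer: 18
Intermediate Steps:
c(C) = 5/C
n(Z, M) = 0 (n(Z, M) = (-3 + 3)/(5/M + Z) = 0/(Z + 5/M) = 0)
n(-5, -3)*15 + 18 = 0*15 + 18 = 0 + 18 = 18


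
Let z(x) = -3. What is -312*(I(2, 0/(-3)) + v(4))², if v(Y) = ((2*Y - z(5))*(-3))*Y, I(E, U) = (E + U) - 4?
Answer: -5602272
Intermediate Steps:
I(E, U) = -4 + E + U
v(Y) = Y*(-9 - 6*Y) (v(Y) = ((2*Y - 1*(-3))*(-3))*Y = ((2*Y + 3)*(-3))*Y = ((3 + 2*Y)*(-3))*Y = (-9 - 6*Y)*Y = Y*(-9 - 6*Y))
-312*(I(2, 0/(-3)) + v(4))² = -312*((-4 + 2 + 0/(-3)) - 3*4*(3 + 2*4))² = -312*((-4 + 2 + 0*(-⅓)) - 3*4*(3 + 8))² = -312*((-4 + 2 + 0) - 3*4*11)² = -312*(-2 - 132)² = -312*(-134)² = -312*17956 = -5602272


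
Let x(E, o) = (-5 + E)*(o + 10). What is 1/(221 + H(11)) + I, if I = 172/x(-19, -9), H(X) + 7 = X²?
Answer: -14399/2010 ≈ -7.1637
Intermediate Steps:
H(X) = -7 + X²
x(E, o) = (-5 + E)*(10 + o)
I = -43/6 (I = 172/(-50 - 5*(-9) + 10*(-19) - 19*(-9)) = 172/(-50 + 45 - 190 + 171) = 172/(-24) = 172*(-1/24) = -43/6 ≈ -7.1667)
1/(221 + H(11)) + I = 1/(221 + (-7 + 11²)) - 43/6 = 1/(221 + (-7 + 121)) - 43/6 = 1/(221 + 114) - 43/6 = 1/335 - 43/6 = -14399/2010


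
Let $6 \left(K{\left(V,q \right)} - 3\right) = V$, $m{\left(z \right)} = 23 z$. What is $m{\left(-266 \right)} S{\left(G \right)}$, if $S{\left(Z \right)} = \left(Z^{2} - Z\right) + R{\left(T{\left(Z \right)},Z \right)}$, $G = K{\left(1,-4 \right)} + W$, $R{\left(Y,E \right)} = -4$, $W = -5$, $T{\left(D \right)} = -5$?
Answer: $- \frac{131537}{18} \approx -7307.6$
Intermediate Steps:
$K{\left(V,q \right)} = 3 + \frac{V}{6}$
$G = - \frac{11}{6}$ ($G = \left(3 + \frac{1}{6} \cdot 1\right) - 5 = \left(3 + \frac{1}{6}\right) - 5 = \frac{19}{6} - 5 = - \frac{11}{6} \approx -1.8333$)
$S{\left(Z \right)} = -4 + Z^{2} - Z$ ($S{\left(Z \right)} = \left(Z^{2} - Z\right) - 4 = -4 + Z^{2} - Z$)
$m{\left(-266 \right)} S{\left(G \right)} = 23 \left(-266\right) \left(-4 + \left(- \frac{11}{6}\right)^{2} - - \frac{11}{6}\right) = - 6118 \left(-4 + \frac{121}{36} + \frac{11}{6}\right) = \left(-6118\right) \frac{43}{36} = - \frac{131537}{18}$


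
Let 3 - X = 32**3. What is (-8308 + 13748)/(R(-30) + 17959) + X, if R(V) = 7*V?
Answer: -581540545/17749 ≈ -32765.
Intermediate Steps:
X = -32765 (X = 3 - 1*32**3 = 3 - 1*32768 = 3 - 32768 = -32765)
(-8308 + 13748)/(R(-30) + 17959) + X = (-8308 + 13748)/(7*(-30) + 17959) - 32765 = 5440/(-210 + 17959) - 32765 = 5440/17749 - 32765 = -581540545/17749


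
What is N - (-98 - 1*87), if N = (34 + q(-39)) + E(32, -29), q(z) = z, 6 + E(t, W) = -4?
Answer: 170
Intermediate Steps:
E(t, W) = -10 (E(t, W) = -6 - 4 = -10)
N = -15 (N = (34 - 39) - 10 = -5 - 10 = -15)
N - (-98 - 1*87) = -15 - (-98 - 1*87) = -15 - (-98 - 87) = -15 - 1*(-185) = -15 + 185 = 170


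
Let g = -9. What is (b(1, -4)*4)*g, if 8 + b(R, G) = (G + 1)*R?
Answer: 396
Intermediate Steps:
b(R, G) = -8 + R*(1 + G) (b(R, G) = -8 + (G + 1)*R = -8 + (1 + G)*R = -8 + R*(1 + G))
(b(1, -4)*4)*g = ((-8 + 1 - 4*1)*4)*(-9) = ((-8 + 1 - 4)*4)*(-9) = -11*4*(-9) = -44*(-9) = 396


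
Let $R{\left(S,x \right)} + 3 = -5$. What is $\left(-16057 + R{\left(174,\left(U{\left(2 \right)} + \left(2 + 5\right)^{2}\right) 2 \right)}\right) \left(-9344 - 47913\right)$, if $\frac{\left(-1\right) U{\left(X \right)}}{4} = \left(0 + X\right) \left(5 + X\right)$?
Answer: $919833705$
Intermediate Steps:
$U{\left(X \right)} = - 4 X \left(5 + X\right)$ ($U{\left(X \right)} = - 4 \left(0 + X\right) \left(5 + X\right) = - 4 X \left(5 + X\right)$)
$R{\left(S,x \right)} = -8$ ($R{\left(S,x \right)} = -3 - 5 = -8$)
$\left(-16057 + R{\left(174,\left(U{\left(2 \right)} + \left(2 + 5\right)^{2}\right) 2 \right)}\right) \left(-9344 - 47913\right) = \left(-16057 - 8\right) \left(-9344 - 47913\right) = \left(-16065\right) \left(-57257\right) = 919833705$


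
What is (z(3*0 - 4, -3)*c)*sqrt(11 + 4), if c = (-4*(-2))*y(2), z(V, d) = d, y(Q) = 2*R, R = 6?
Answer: -288*sqrt(15) ≈ -1115.4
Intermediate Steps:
y(Q) = 12 (y(Q) = 2*6 = 12)
c = 96 (c = -4*(-2)*12 = 8*12 = 96)
(z(3*0 - 4, -3)*c)*sqrt(11 + 4) = (-3*96)*sqrt(11 + 4) = -288*sqrt(15)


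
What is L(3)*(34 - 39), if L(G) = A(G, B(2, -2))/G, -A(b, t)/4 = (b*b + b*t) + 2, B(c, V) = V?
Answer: 100/3 ≈ 33.333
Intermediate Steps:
A(b, t) = -8 - 4*b² - 4*b*t (A(b, t) = -4*((b*b + b*t) + 2) = -4*((b² + b*t) + 2) = -4*(2 + b² + b*t) = -8 - 4*b² - 4*b*t)
L(G) = (-8 - 4*G² + 8*G)/G (L(G) = (-8 - 4*G² - 4*G*(-2))/G = (-8 - 4*G² + 8*G)/G)
L(3)*(34 - 39) = (8 - 8/3 - 4*3)*(34 - 39) = (8 - 8*⅓ - 12)*(-5) = (8 - 8/3 - 12)*(-5) = -20/3*(-5) = 100/3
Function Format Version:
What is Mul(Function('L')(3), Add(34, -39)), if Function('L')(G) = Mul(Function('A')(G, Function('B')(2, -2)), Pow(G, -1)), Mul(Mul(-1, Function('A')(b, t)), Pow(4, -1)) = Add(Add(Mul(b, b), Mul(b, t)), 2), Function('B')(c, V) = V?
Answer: Rational(100, 3) ≈ 33.333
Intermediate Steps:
Function('A')(b, t) = Add(-8, Mul(-4, Pow(b, 2)), Mul(-4, b, t)) (Function('A')(b, t) = Mul(-4, Add(Add(Mul(b, b), Mul(b, t)), 2)) = Mul(-4, Add(Add(Pow(b, 2), Mul(b, t)), 2)) = Mul(-4, Add(2, Pow(b, 2), Mul(b, t))) = Add(-8, Mul(-4, Pow(b, 2)), Mul(-4, b, t)))
Function('L')(G) = Mul(Pow(G, -1), Add(-8, Mul(-4, Pow(G, 2)), Mul(8, G))) (Function('L')(G) = Mul(Add(-8, Mul(-4, Pow(G, 2)), Mul(-4, G, -2)), Pow(G, -1)) = Mul(Add(-8, Mul(-4, Pow(G, 2)), Mul(8, G)), Pow(G, -1)) = Mul(Pow(G, -1), Add(-8, Mul(-4, Pow(G, 2)), Mul(8, G))))
Mul(Function('L')(3), Add(34, -39)) = Mul(Add(8, Mul(-8, Pow(3, -1)), Mul(-4, 3)), Add(34, -39)) = Mul(Add(8, Mul(-8, Rational(1, 3)), -12), -5) = Mul(Add(8, Rational(-8, 3), -12), -5) = Mul(Rational(-20, 3), -5) = Rational(100, 3)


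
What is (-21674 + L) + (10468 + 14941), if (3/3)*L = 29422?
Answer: 33157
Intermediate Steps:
L = 29422
(-21674 + L) + (10468 + 14941) = (-21674 + 29422) + (10468 + 14941) = 7748 + 25409 = 33157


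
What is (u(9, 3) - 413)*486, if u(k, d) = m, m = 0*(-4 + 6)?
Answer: -200718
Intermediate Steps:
m = 0 (m = 0*2 = 0)
u(k, d) = 0
(u(9, 3) - 413)*486 = (0 - 413)*486 = -413*486 = -200718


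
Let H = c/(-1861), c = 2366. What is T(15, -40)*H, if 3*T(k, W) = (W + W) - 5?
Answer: 201110/5583 ≈ 36.022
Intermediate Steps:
T(k, W) = -5/3 + 2*W/3 (T(k, W) = ((W + W) - 5)/3 = (2*W - 5)/3 = (-5 + 2*W)/3 = -5/3 + 2*W/3)
H = -2366/1861 (H = 2366/(-1861) = 2366*(-1/1861) = -2366/1861 ≈ -1.2714)
T(15, -40)*H = (-5/3 + (2/3)*(-40))*(-2366/1861) = (-5/3 - 80/3)*(-2366/1861) = -85/3*(-2366/1861) = 201110/5583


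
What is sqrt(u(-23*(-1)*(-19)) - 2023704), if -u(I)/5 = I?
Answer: I*sqrt(2021519) ≈ 1421.8*I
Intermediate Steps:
u(I) = -5*I
sqrt(u(-23*(-1)*(-19)) - 2023704) = sqrt(-5*(-23*(-1))*(-19) - 2023704) = sqrt(-115*(-19) - 2023704) = sqrt(-5*(-437) - 2023704) = sqrt(2185 - 2023704) = sqrt(-2021519) = I*sqrt(2021519)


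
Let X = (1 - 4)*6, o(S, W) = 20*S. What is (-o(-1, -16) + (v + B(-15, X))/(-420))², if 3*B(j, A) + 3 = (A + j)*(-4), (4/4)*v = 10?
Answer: 69672409/176400 ≈ 394.97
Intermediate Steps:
v = 10
X = -18 (X = -3*6 = -18)
B(j, A) = -1 - 4*A/3 - 4*j/3 (B(j, A) = -1 + ((A + j)*(-4))/3 = -1 + (-4*A - 4*j)/3 = -1 + (-4*A/3 - 4*j/3) = -1 - 4*A/3 - 4*j/3)
(-o(-1, -16) + (v + B(-15, X))/(-420))² = (-20*(-1) + (10 + (-1 - 4/3*(-18) - 4/3*(-15)))/(-420))² = (-1*(-20) + (10 + (-1 + 24 + 20))*(-1/420))² = (20 + (10 + 43)*(-1/420))² = (20 + 53*(-1/420))² = (20 - 53/420)² = (8347/420)² = 69672409/176400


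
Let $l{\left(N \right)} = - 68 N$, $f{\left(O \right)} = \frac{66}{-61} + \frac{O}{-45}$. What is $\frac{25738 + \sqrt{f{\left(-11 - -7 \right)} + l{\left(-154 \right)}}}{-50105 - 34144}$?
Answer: $- \frac{25738}{84249} - \frac{\sqrt{8766588770}}{77087835} \approx -0.30671$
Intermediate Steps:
$f{\left(O \right)} = - \frac{66}{61} - \frac{O}{45}$ ($f{\left(O \right)} = 66 \left(- \frac{1}{61}\right) + O \left(- \frac{1}{45}\right) = - \frac{66}{61} - \frac{O}{45}$)
$\frac{25738 + \sqrt{f{\left(-11 - -7 \right)} + l{\left(-154 \right)}}}{-50105 - 34144} = \frac{25738 + \sqrt{\left(- \frac{66}{61} - \frac{-11 - -7}{45}\right) - -10472}}{-50105 - 34144} = \frac{25738 + \sqrt{\left(- \frac{66}{61} - \frac{-11 + 7}{45}\right) + 10472}}{-84249} = \left(25738 + \sqrt{\left(- \frac{66}{61} - - \frac{4}{45}\right) + 10472}\right) \left(- \frac{1}{84249}\right) = \left(25738 + \sqrt{\left(- \frac{66}{61} + \frac{4}{45}\right) + 10472}\right) \left(- \frac{1}{84249}\right) = \left(25738 + \sqrt{- \frac{2726}{2745} + 10472}\right) \left(- \frac{1}{84249}\right) = \left(25738 + \sqrt{\frac{28742914}{2745}}\right) \left(- \frac{1}{84249}\right) = \left(25738 + \frac{\sqrt{8766588770}}{915}\right) \left(- \frac{1}{84249}\right) = - \frac{25738}{84249} - \frac{\sqrt{8766588770}}{77087835}$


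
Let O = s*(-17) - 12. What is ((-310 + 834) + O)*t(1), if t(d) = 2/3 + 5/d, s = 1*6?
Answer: 6970/3 ≈ 2323.3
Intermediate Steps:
s = 6
O = -114 (O = 6*(-17) - 12 = -102 - 12 = -114)
t(d) = ⅔ + 5/d (t(d) = 2*(⅓) + 5/d = ⅔ + 5/d)
((-310 + 834) + O)*t(1) = ((-310 + 834) - 114)*(⅔ + 5/1) = (524 - 114)*(⅔ + 5*1) = 410*(⅔ + 5) = 410*(17/3) = 6970/3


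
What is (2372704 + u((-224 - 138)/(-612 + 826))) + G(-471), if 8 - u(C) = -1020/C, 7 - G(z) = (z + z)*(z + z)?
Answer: 268740115/181 ≈ 1.4848e+6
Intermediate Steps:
G(z) = 7 - 4*z**2 (G(z) = 7 - (z + z)*(z + z) = 7 - 2*z*2*z = 7 - 4*z**2)
u(C) = 8 + 1020/C (u(C) = 8 - (-1020)/C = 8 + 1020/C)
(2372704 + u((-224 - 138)/(-612 + 826))) + G(-471) = (2372704 + (8 + 1020/(((-224 - 138)/(-612 + 826))))) + (7 - 4*(-471)**2) = (2372704 + (8 + 1020/((-362/214)))) + (7 - 4*221841) = (2372704 + (8 + 1020/((-362*1/214)))) + (7 - 887364) = (2372704 + (8 + 1020/(-181/107))) - 887357 = (2372704 + (8 + 1020*(-107/181))) - 887357 = (2372704 + (8 - 109140/181)) - 887357 = (2372704 - 107692/181) - 887357 = 429351732/181 - 887357 = 268740115/181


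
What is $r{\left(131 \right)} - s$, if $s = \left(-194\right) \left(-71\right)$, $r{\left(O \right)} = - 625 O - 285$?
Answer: $-95934$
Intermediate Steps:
$r{\left(O \right)} = -285 - 625 O$
$s = 13774$
$r{\left(131 \right)} - s = \left(-285 - 81875\right) - 13774 = -82160 - 13774 = -95934$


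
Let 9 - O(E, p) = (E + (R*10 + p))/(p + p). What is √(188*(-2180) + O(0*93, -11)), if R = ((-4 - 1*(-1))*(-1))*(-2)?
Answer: 9*I*√2448886/22 ≈ 640.18*I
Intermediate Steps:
R = -6 (R = ((-4 + 1)*(-1))*(-2) = -3*(-1)*(-2) = 3*(-2) = -6)
O(E, p) = 9 - (-60 + E + p)/(2*p) (O(E, p) = 9 - (E + (-6*10 + p))/(p + p) = 9 - (E + (-60 + p))/(2*p) = 9 - (-60 + E + p)*1/(2*p) = 9 - (-60 + E + p)/(2*p))
√(188*(-2180) + O(0*93, -11)) = √(188*(-2180) + (½)*(60 - 0*93 + 17*(-11))/(-11)) = √(-409840 + (½)*(-1/11)*(60 - 1*0 - 187)) = √(-409840 + (½)*(-1/11)*(60 + 0 - 187)) = √(-409840 + (½)*(-1/11)*(-127)) = √(-409840 + 127/22) = √(-9016353/22) = 9*I*√2448886/22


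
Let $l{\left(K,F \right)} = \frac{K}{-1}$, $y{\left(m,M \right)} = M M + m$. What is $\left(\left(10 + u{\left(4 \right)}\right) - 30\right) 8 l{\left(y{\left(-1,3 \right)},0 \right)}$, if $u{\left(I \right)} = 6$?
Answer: $896$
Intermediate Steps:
$y{\left(m,M \right)} = m + M^{2}$ ($y{\left(m,M \right)} = M^{2} + m = m + M^{2}$)
$l{\left(K,F \right)} = - K$ ($l{\left(K,F \right)} = K \left(-1\right) = - K$)
$\left(\left(10 + u{\left(4 \right)}\right) - 30\right) 8 l{\left(y{\left(-1,3 \right)},0 \right)} = \left(\left(10 + 6\right) - 30\right) 8 \left(- (-1 + 3^{2})\right) = \left(16 - 30\right) 8 \left(- (-1 + 9)\right) = \left(-14\right) 8 \left(\left(-1\right) 8\right) = \left(-112\right) \left(-8\right) = 896$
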